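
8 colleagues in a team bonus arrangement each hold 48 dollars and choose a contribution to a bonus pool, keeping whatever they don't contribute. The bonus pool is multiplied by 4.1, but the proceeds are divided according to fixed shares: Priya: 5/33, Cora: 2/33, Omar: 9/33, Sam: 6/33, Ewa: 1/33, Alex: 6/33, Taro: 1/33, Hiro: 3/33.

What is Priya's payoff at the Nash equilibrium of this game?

77.82 dollars

For player j, contributing a unit is worthwhile iff 4.1 × (j's share) ≥ 1, i.e. iff j's share is at least 0.2439.
Only Omar (9/33) clears that bar, contributing 48; the remaining 7 contribute 0. Total contributed: 48.
Priya keeps 48 and receives 4.1 × 48 × 5/33 = 29.82 from the bonus pool, for a payoff of 77.82.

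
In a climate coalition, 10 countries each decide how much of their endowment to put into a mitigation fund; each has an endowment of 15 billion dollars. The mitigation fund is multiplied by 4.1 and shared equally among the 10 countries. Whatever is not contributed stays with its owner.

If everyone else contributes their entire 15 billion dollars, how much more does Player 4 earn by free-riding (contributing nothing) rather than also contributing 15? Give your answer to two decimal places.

Switching from a contribution of 15 to 0 lets Player 4 keep an extra 15 billion dollars, but lowers the mitigation fund by 15, which costs Player 4 their own share of that drop: 4.1/10 × 15 = 6.15.
Net gain = 15 − 6.15 = 8.85. The private return per contributed unit (0.4100) is below 1, so free-riding is indeed the best response regardless of what the others do.

8.85 billion dollars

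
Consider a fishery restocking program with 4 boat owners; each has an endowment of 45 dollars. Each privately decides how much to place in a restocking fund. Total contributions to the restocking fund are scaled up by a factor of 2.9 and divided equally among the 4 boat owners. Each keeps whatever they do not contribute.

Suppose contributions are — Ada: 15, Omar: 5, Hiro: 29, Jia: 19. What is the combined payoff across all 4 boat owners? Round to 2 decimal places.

309.20 dollars

Total contributed: 15 + 5 + 29 + 19 = 68; total kept: 4 × 45 − 68 = 112.
The restocking fund pays out 2.9 × 68 = 197.20 in aggregate.
Group total = 112 + 197.20 = 309.20.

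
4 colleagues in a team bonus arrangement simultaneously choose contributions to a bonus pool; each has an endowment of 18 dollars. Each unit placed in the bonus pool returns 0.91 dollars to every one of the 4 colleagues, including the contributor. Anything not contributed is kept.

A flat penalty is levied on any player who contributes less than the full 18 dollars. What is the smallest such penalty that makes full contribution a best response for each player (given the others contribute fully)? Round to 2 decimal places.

1.62 dollars

Given the others contribute fully, the best deviation is to contribute 0 (any partial contribution still incurs the fine and gives up units whose private return 0.91 is below 1).
Deviating from 18 to 0 saves 18 dollars but forfeits the deviator's share of the drop in the bonus pool: 0.91 × 18 = 16.38.
So the deviation gain is 18 − 16.38 = 1.62, and the fine must be at least 1.62 dollars to wipe it out.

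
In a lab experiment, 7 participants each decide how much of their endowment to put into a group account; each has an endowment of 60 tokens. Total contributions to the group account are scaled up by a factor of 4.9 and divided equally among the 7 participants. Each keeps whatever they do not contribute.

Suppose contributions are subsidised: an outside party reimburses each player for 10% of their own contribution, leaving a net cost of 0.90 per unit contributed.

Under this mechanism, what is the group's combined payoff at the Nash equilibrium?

With the mechanism, a contributed unit returns (4.9/7) / 0.90 = 0.7778 per unit of net cost — still below 1 — so contributing 0 remains dominant for every player.
Everyone keeps their endowment and the group total is 7 × 60 = 420.

420.00 tokens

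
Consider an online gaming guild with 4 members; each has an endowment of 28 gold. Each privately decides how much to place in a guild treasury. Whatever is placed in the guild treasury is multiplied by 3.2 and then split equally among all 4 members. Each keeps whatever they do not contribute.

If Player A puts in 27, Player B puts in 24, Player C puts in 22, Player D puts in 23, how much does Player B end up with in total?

Total contributed: 27 + 24 + 22 + 23 = 96.
Each receives 3.2 × 96 / 4 = 76.80 from the guild treasury.
Player B keeps 28 − 24 = 4, so Player B's payoff is 4 + 76.80 = 80.80.

80.80 gold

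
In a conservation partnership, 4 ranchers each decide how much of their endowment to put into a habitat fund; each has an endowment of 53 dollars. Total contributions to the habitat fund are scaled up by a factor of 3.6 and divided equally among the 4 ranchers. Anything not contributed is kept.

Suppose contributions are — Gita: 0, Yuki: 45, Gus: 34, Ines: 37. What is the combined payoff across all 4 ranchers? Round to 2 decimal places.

513.60 dollars

Total contributed: 0 + 45 + 34 + 37 = 116; total kept: 4 × 53 − 116 = 96.
The habitat fund pays out 3.6 × 116 = 417.60 in aggregate.
Group total = 96 + 417.60 = 513.60.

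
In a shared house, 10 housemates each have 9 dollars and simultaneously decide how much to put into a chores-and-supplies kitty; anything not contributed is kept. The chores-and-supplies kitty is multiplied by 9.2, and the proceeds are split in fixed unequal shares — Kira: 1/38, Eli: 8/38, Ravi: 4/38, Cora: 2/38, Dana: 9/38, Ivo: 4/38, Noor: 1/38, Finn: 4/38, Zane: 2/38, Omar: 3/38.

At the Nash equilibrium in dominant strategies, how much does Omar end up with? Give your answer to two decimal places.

Each unit j contributes comes back to j as 9.2 × (j's share), so j prefers to contribute only if that share exceeds 1/9.2 = 0.1087; otherwise keeping the unit dominates.
The shares above 0.1087 belong to Eli and Dana, contributing 9 each; the remaining 8 contribute 0. Total contributed: 18.
Omar keeps 9 and receives 9.2 × 18 × 3/38 = 13.07 from the chores-and-supplies kitty, for a payoff of 22.07.

22.07 dollars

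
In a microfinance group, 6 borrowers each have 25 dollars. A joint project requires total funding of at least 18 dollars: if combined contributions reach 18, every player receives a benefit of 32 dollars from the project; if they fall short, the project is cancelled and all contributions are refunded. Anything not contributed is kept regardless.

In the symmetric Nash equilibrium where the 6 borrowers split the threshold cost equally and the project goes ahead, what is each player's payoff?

54 dollars

Equal share of the threshold: 18/6 = 3.
At this profile no one gains by cutting their contribution: any cut drops the total below 18, the project is cancelled, contributions are refunded, and the deviator ends with 25, which is less than 25 − 3 + 32 = 54. Contributing more than 3 just wastes the excess. So contributing exactly 3 is a best response.
Each player's payoff: 25 − 3 + 32 = 54.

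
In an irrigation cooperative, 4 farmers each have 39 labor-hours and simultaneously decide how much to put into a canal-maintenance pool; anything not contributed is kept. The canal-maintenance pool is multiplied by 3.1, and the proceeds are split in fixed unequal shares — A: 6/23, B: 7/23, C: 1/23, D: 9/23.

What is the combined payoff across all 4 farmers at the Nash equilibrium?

For player j, contributing a unit is worthwhile iff 3.1 × (j's share) ≥ 1, i.e. iff j's share is at least 0.3226.
D alone (share 9/23) is above the threshold, contributing 39; the remaining 3 contribute 0. Total contributed: 39.
The canal-maintenance pool pays out 3.1 × 39 = 120.90 in total (split across the unequal shares, but the aggregate is all that matters for the group sum).
The 3 free-riders keep 39 each, adding 117. Group total = 117 + 120.90 = 237.90.

237.90 labor-hours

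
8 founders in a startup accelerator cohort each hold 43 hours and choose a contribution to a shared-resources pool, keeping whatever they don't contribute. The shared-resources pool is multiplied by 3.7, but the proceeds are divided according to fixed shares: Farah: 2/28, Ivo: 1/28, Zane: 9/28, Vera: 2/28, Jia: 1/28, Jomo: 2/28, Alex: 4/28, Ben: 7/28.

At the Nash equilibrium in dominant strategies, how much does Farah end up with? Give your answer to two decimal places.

Player j's private return per contributed unit is 3.7 × (j's share). Contributing is weakly dominant for j when that share is at least 1/3.7 = 0.2703, and contributing 0 is dominant otherwise.
Zane alone (share 9/28) is above the threshold, contributing 43; the remaining 7 contribute 0. Total contributed: 43.
Farah keeps 43 and receives 3.7 × 43 × 2/28 = 11.36 from the shared-resources pool, for a payoff of 54.36.

54.36 hours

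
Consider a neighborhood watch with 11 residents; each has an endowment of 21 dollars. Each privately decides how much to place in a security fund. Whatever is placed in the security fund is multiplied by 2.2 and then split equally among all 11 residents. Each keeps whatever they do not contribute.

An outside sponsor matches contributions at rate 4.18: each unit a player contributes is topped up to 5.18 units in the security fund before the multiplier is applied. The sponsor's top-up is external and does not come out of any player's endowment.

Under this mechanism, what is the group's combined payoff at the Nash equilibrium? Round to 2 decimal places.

The effective private return per unit is now 2.2 × 5.18 / 11 = 1.0360 > 1, so every player's dominant strategy flips to full contribution.
So the Nash equilibrium is full contribution by all 11; the group earns 2.2 × 5.18 × 231 = 2632.48.

2632.48 dollars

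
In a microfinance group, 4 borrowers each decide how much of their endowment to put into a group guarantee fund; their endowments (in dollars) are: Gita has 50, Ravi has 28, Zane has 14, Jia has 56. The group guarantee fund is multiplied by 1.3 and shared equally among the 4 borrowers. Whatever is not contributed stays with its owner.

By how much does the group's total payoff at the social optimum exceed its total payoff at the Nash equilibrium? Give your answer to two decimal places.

44.40 dollars

The private return per contributed unit is 1.3/4 = 0.3250 < 1 for every player regardless of endowment, so the Nash equilibrium is zero contribution and the group total is Σ E_j = 50 + 28 + 14 + 56 = 148.
Each contributed unit returns 1.300 to the group, so the social optimum is full contribution by everyone: group total = 1.300 × 148 = 192.40.
Efficiency loss = (1.300 − 1) × 148 = 44.40.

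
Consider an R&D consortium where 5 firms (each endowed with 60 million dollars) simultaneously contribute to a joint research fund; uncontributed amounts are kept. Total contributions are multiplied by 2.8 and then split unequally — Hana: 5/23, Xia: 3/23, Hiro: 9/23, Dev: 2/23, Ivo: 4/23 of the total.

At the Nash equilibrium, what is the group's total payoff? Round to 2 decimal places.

Each unit j contributes comes back to j as 2.8 × (j's share), so j prefers to contribute only if that share exceeds 1/2.8 = 0.3571; otherwise keeping the unit dominates.
Only Hiro (9/23) clears that bar, contributing 60; the remaining 4 contribute 0. Total contributed: 60.
The joint research fund pays out 2.8 × 60 = 168.00 in total (split across the unequal shares, but the aggregate is all that matters for the group sum).
The 4 free-riders keep 60 each, adding 240. Group total = 240 + 168.00 = 408.00.

408.00 million dollars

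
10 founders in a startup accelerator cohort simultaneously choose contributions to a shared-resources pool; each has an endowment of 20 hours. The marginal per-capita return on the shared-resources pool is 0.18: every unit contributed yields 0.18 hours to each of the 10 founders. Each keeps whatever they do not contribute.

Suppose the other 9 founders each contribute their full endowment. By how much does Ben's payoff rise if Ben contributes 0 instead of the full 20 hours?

16.40 hours

Switching from a contribution of 20 to 0 lets Ben keep an extra 20 hours, but lowers the shared-resources pool by 20, which costs Ben their own share of that drop: 0.18 × 20 = 3.60.
Net gain = 20 − 3.60 = 16.40. The private return per contributed unit (0.18) is below 1, so free-riding is indeed the best response regardless of what the others do.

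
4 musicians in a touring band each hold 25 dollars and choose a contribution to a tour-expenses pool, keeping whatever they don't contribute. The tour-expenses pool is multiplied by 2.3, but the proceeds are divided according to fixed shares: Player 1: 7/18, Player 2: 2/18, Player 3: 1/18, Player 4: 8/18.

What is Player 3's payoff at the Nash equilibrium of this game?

28.19 dollars

For player j, contributing a unit is worthwhile iff 2.3 × (j's share) ≥ 1, i.e. iff j's share is at least 0.4348.
The only share above 0.4348 is Player 4's 8/18, contributing 25; the remaining 3 contribute 0. Total contributed: 25.
Player 3 keeps 25 and receives 2.3 × 25 × 1/18 = 3.19 from the tour-expenses pool, for a payoff of 28.19.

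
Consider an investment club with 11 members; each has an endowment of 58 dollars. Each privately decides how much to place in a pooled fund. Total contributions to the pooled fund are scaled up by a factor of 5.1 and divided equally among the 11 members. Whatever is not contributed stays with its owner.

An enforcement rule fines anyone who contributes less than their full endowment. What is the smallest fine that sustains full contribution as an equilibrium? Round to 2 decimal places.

31.11 dollars

Given the others contribute fully, the best deviation is to contribute 0 (any partial contribution still incurs the fine and gives up units whose private return 0.4636 is below 1).
Deviating from 58 to 0 saves 58 dollars but forfeits the deviator's share of the drop in the pooled fund: 5.1/11 × 58 = 26.89.
So the deviation gain is 58 − 26.89 = 31.11, and the fine must be at least 31.11 dollars to wipe it out.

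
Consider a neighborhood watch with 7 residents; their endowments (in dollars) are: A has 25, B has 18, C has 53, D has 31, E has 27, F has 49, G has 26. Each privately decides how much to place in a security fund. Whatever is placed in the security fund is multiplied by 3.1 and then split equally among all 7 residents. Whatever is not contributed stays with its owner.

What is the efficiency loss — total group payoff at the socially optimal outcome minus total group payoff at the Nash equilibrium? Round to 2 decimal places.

The private return per contributed unit is 3.1/7 = 0.4429 < 1 for every player regardless of endowment, so the Nash equilibrium is zero contribution and the group total is Σ E_j = 25 + 18 + 53 + 31 + 27 + 49 + 26 = 229.
Each contributed unit returns 3.100 to the group, so the social optimum is full contribution by everyone: group total = 3.100 × 229 = 709.90.
Efficiency loss = (3.100 − 1) × 229 = 480.90.

480.90 dollars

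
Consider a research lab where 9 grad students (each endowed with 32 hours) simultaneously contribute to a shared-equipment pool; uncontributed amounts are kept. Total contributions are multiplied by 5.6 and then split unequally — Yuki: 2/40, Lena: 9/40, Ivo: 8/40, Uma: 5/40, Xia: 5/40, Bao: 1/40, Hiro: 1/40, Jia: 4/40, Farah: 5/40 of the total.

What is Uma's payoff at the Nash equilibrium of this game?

Player j's private return per contributed unit is 5.6 × (j's share). Contributing is weakly dominant for j when that share is at least 1/5.6 = 0.1786, and contributing 0 is dominant otherwise.
Lena and Ivo are above the threshold, contributing 32 each; the remaining 7 contribute 0. Total contributed: 64.
Uma keeps 32 and receives 5.6 × 64 × 5/40 = 44.80 from the shared-equipment pool, for a payoff of 76.80.

76.80 hours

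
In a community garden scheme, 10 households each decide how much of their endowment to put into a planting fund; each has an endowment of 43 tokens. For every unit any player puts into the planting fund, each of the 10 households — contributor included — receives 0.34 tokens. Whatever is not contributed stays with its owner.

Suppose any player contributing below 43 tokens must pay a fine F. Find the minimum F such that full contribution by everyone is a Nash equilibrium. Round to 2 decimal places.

Given the others contribute fully, the best deviation is to contribute 0 (any partial contribution still incurs the fine and gives up units whose private return 0.34 is below 1).
Deviating from 43 to 0 saves 43 tokens but forfeits the deviator's share of the drop in the planting fund: 0.34 × 43 = 14.62.
So the deviation gain is 43 − 14.62 = 28.38, and the fine must be at least 28.38 tokens to wipe it out.

28.38 tokens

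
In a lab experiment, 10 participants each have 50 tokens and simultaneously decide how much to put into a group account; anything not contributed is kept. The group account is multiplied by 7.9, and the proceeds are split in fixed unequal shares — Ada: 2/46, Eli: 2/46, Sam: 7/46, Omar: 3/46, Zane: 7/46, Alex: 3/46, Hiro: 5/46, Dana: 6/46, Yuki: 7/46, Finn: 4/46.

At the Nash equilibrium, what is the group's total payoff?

A player with share s gets back 7.9·s per unit contributed, so full contribution is dominant for anyone with s > 1/7.9 = 0.1266 and zero contribution is dominant for anyone below.
The shares above 0.1266 belong to Sam, Zane, Dana and Yuki, contributing 50 each; the remaining 6 contribute 0. Total contributed: 200.
The group account pays out 7.9 × 200 = 1580.00 in total (split across the unequal shares, but the aggregate is all that matters for the group sum).
The 6 free-riders keep 50 each, adding 300. Group total = 300 + 1580.00 = 1880.00.

1880.00 tokens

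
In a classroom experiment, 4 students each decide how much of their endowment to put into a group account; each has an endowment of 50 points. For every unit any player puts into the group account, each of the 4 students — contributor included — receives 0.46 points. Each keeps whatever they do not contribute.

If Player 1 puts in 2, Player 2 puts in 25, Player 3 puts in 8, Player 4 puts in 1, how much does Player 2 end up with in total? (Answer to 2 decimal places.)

41.56 points

Total contributed: 2 + 25 + 8 + 1 = 36.
Each receives 0.46 × 36 = 16.56 from the group account.
Player 2 keeps 50 − 25 = 25, so Player 2's payoff is 25 + 16.56 = 41.56.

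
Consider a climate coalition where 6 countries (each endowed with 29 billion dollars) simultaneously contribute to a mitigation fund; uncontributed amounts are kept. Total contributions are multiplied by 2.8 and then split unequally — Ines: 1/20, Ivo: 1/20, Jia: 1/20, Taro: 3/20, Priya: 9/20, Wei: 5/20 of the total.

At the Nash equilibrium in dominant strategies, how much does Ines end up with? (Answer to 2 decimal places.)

33.06 billion dollars

For player j, contributing a unit is worthwhile iff 2.8 × (j's share) ≥ 1, i.e. iff j's share is at least 0.3571.
Priya alone (share 9/20) is above the threshold, contributing 29; the remaining 5 contribute 0. Total contributed: 29.
Ines keeps 29 and receives 2.8 × 29 × 1/20 = 4.06 from the mitigation fund, for a payoff of 33.06.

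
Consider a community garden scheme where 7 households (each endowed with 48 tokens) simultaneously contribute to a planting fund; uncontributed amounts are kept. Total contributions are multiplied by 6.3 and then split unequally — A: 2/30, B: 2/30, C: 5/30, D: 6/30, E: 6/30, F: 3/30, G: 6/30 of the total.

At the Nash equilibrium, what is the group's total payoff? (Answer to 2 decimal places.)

1353.60 tokens

Player j's private return per contributed unit is 6.3 × (j's share). Contributing is weakly dominant for j when that share is at least 1/6.3 = 0.1587, and contributing 0 is dominant otherwise.
C, D, E and G clear that bar, contributing 48 each; the remaining 3 contribute 0. Total contributed: 192.
The planting fund pays out 6.3 × 192 = 1209.60 in total (split across the unequal shares, but the aggregate is all that matters for the group sum).
The 3 free-riders keep 48 each, adding 144. Group total = 144 + 1209.60 = 1353.60.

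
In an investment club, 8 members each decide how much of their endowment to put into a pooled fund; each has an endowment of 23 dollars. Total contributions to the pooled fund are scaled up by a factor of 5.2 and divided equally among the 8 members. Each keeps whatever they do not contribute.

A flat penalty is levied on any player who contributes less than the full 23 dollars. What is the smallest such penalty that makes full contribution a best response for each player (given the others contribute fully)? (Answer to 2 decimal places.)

Given the others contribute fully, the best deviation is to contribute 0 (any partial contribution still incurs the fine and gives up units whose private return 0.6500 is below 1).
Deviating from 23 to 0 saves 23 dollars but forfeits the deviator's share of the drop in the pooled fund: 5.2/8 × 23 = 14.95.
So the deviation gain is 23 − 14.95 = 8.05, and the fine must be at least 8.05 dollars to wipe it out.

8.05 dollars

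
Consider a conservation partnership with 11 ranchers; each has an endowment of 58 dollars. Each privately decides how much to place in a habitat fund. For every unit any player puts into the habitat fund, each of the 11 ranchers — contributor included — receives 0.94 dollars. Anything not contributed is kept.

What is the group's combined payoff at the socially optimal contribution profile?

6596.92 dollars

Each contributed unit returns 10.340 to the group as a whole (0.94 to each of 11 players), which exceeds 1, so the social optimum is full contribution: group total = 10.340 × 638 = 6596.92.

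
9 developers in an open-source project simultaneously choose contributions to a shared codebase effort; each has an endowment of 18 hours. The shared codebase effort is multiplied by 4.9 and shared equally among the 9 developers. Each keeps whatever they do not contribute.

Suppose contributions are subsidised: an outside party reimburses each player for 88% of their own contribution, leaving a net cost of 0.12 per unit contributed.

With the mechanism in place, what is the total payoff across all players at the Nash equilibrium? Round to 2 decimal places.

936.36 hours

With the mechanism, a contributed unit returns (4.9/9) / 0.12 = 4.5370 per unit of net cost to the contributor — now above 1 — so contributing fully is weakly dominant for every player.
At the Nash equilibrium everyone contributes 18. Group total payoff = 9 × (18 × 0.88 + 4.9 × 18) = 936.36.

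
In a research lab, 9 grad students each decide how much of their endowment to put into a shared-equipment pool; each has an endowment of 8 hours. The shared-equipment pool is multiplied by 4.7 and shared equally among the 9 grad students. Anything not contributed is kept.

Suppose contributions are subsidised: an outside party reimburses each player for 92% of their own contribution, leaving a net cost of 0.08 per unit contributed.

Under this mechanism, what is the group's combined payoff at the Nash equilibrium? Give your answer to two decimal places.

With the mechanism, a contributed unit returns (4.7/9) / 0.08 = 6.5278 per unit of net cost to the contributor — now above 1 — so contributing fully is weakly dominant for every player.
At the Nash equilibrium everyone contributes 8. Group total payoff = 9 × (8 × 0.92 + 4.7 × 8) = 404.64.

404.64 hours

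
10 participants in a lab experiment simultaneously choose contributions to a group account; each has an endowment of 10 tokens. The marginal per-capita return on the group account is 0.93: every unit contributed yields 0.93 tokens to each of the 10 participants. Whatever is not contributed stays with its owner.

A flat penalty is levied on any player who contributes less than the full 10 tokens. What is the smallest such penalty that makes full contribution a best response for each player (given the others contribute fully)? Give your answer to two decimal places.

0.70 tokens

Given the others contribute fully, the best deviation is to contribute 0 (any partial contribution still incurs the fine and gives up units whose private return 0.93 is below 1).
Deviating from 10 to 0 saves 10 tokens but forfeits the deviator's share of the drop in the group account: 0.93 × 10 = 9.30.
So the deviation gain is 10 − 9.30 = 0.70, and the fine must be at least 0.70 tokens to wipe it out.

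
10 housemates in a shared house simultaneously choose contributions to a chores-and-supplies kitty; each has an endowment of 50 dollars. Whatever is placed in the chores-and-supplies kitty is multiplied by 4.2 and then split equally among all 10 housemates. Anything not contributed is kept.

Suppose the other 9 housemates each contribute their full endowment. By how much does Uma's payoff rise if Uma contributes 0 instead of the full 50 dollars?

Switching from a contribution of 50 to 0 lets Uma keep an extra 50 dollars, but lowers the chores-and-supplies kitty by 50, which costs Uma their own share of that drop: 4.2/10 × 50 = 21.00.
Net gain = 50 − 21.00 = 29.00. The private return per contributed unit (0.4200) is below 1, so free-riding is indeed the best response regardless of what the others do.

29.00 dollars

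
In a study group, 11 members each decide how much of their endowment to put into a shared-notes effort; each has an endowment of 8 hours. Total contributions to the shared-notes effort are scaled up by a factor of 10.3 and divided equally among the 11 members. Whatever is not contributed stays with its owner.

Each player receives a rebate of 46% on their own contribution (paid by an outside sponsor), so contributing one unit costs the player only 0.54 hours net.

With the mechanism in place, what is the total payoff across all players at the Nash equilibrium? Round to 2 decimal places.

Under the mechanism each unit contributed yields (10.3/11) / 0.54 = 1.7340 back to its contributor per unit of net cost, which exceeds 1, making full contribution the dominant choice for everyone.
So the Nash equilibrium is full contribution by all 11; the group earns 11 × (8 × 0.46 + 10.3 × 8) = 946.88.

946.88 hours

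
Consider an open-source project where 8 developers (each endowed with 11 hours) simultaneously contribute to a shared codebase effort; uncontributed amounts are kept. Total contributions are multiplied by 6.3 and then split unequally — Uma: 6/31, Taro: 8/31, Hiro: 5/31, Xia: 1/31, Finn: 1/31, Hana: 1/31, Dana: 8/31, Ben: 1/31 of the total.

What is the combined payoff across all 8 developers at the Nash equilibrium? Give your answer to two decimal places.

321.20 hours

Each unit j contributes comes back to j as 6.3 × (j's share), so j prefers to contribute only if that share exceeds 1/6.3 = 0.1587; otherwise keeping the unit dominates.
Uma, Taro, Hiro and Dana are above the threshold, contributing 11 each; the remaining 4 contribute 0. Total contributed: 44.
The shared codebase effort pays out 6.3 × 44 = 277.20 in total (split across the unequal shares, but the aggregate is all that matters for the group sum).
The 4 free-riders keep 11 each, adding 44. Group total = 44 + 277.20 = 321.20.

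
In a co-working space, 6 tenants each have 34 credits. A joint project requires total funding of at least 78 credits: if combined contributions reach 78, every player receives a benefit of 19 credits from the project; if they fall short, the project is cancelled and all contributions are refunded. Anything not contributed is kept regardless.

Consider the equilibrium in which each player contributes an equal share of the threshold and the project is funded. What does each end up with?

Equal share of the threshold: 78/6 = 13.
At this profile no one gains by cutting their contribution: any cut drops the total below 78, the project is cancelled, contributions are refunded, and the deviator ends with 34, which is less than 34 − 13 + 19 = 40. Contributing more than 13 just wastes the excess. So contributing exactly 13 is a best response.
Each player's payoff: 34 − 13 + 19 = 40.

40 credits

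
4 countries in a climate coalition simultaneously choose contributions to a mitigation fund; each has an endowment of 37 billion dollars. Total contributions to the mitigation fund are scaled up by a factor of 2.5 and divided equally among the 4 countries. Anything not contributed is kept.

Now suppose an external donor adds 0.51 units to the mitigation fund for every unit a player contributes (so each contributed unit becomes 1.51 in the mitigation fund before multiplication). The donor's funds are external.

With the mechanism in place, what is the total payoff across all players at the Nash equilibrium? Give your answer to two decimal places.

148.00 billion dollars

The effective private return is 2.5 × 1.51 / 4 = 0.9438, which is still under 1, so the mechanism doesn't change anyone's dominant strategy: zero contribution.
Everyone keeps their endowment and the group total is 4 × 37 = 148.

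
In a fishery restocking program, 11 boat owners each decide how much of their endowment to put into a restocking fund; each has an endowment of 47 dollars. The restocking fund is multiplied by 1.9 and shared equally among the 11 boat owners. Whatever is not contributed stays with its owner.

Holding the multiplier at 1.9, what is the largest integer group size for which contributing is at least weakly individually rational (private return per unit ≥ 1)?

Private return per unit is 1.9/(group size), which is ≥ 1 whenever the group size is ≤ 1.9.
The largest such integer is 1.

1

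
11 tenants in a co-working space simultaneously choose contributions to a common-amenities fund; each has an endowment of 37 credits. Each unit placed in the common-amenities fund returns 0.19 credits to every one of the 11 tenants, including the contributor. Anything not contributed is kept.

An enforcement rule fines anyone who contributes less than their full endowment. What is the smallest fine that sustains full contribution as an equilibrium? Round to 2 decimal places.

Given the others contribute fully, the best deviation is to contribute 0 (any partial contribution still incurs the fine and gives up units whose private return 0.19 is below 1).
Deviating from 37 to 0 saves 37 credits but forfeits the deviator's share of the drop in the common-amenities fund: 0.19 × 37 = 7.03.
So the deviation gain is 37 − 7.03 = 29.97, and the fine must be at least 29.97 credits to wipe it out.

29.97 credits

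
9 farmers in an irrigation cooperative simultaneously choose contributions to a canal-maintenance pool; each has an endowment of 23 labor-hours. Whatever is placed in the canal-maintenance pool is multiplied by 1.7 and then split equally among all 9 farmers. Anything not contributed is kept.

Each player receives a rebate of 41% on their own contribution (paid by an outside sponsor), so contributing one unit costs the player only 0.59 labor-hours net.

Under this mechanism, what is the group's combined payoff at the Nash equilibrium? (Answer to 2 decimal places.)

With the mechanism, a contributed unit returns (1.7/9) / 0.59 = 0.3202 per unit of net cost — still below 1 — so contributing 0 remains dominant for every player.
At the Nash equilibrium no one contributes; group total payoff = 9 × 23 = 207.

207.00 labor-hours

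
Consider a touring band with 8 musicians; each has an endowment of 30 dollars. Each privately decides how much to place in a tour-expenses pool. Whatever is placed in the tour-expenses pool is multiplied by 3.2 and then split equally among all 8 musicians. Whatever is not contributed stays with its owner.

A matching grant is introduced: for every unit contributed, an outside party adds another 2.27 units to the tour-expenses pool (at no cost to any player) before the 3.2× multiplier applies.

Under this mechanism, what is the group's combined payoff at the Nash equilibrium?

With the mechanism, a contributed unit returns 3.2 × 3.27 / 8 = 1.3080 per unit of net cost to the contributor — now above 1 — so contributing fully is weakly dominant for every player.
At the Nash equilibrium everyone contributes 30. Group total payoff = 3.2 × 3.27 × 240 = 2511.36.

2511.36 dollars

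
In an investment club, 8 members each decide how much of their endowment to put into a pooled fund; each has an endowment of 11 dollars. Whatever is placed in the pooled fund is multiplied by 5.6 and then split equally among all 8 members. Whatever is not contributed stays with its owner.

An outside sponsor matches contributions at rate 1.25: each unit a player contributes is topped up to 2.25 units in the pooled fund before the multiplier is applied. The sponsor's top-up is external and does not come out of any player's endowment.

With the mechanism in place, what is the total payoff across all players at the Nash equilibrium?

With the mechanism, a contributed unit returns 5.6 × 2.25 / 8 = 1.5750 per unit of net cost to the contributor — now above 1 — so contributing fully is weakly dominant for every player.
So the Nash equilibrium is full contribution by all 8; the group earns 5.6 × 2.25 × 88 = 1108.80.

1108.80 dollars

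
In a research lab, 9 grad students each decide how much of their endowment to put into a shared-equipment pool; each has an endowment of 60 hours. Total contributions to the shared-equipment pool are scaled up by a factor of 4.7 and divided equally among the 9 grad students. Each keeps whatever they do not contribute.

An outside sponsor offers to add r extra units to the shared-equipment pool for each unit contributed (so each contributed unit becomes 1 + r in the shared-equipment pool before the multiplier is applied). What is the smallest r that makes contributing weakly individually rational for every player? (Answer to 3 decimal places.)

With matching at rate r, one contributed unit becomes (1 + r) in the shared-equipment pool and returns 4.7 × (1 + r) / 9 to the contributor.
Setting this equal to 1: 1 + r = 9/4.7 = 1.9149.
So the minimum matching rate is r = 1.9149 − 1 = 0.915.

0.915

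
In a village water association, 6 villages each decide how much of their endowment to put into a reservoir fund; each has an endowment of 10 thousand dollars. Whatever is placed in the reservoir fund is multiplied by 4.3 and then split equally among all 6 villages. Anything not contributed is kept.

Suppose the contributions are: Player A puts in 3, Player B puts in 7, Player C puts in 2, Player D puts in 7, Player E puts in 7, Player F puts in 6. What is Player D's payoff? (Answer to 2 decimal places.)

Total contributed: 3 + 7 + 2 + 7 + 7 + 6 = 32.
Each receives 4.3 × 32 / 6 = 22.93 from the reservoir fund.
Player D keeps 10 − 7 = 3, so Player D's payoff is 3 + 22.93 = 25.93.

25.93 thousand dollars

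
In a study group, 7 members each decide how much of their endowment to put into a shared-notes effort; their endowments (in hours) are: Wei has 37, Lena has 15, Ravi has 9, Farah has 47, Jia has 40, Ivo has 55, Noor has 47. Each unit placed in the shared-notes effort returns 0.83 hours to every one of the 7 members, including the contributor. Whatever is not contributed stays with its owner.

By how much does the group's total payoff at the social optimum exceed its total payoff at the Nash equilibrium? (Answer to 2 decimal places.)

1202.50 hours

The private return per contributed unit is 0.83 < 1 for everyone, so the Nash equilibrium is zero contribution and the group total is Σ E_j = 37 + 15 + 9 + 47 + 40 + 55 + 47 = 250.
Each contributed unit returns 5.810 to the group, so the social optimum is full contribution by everyone: group total = 5.810 × 250 = 1452.50.
Efficiency loss = (5.810 − 1) × 250 = 1202.50.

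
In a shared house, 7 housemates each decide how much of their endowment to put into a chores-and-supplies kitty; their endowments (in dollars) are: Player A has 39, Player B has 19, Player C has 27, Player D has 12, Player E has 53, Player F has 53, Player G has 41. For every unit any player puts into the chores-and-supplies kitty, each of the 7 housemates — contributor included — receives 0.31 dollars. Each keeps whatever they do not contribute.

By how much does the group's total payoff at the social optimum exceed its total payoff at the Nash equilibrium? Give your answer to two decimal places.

The private return per contributed unit is 0.31 < 1 for everyone, so the Nash equilibrium is zero contribution and the group total is Σ E_j = 39 + 19 + 27 + 12 + 53 + 53 + 41 = 244.
Each contributed unit returns 2.170 to the group, so the social optimum is full contribution by everyone: group total = 2.170 × 244 = 529.48.
Efficiency loss = (2.170 − 1) × 244 = 285.48.

285.48 dollars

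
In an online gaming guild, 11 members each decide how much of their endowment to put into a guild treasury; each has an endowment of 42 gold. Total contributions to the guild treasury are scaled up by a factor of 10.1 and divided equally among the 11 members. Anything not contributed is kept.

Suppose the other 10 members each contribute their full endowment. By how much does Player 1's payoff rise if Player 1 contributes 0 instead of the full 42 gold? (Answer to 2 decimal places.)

Switching from a contribution of 42 to 0 lets Player 1 keep an extra 42 gold, but lowers the guild treasury by 42, which costs Player 1 their own share of that drop: 10.1/11 × 42 = 38.56.
Net gain = 42 − 38.56 = 3.44. The private return per contributed unit (0.9182) is below 1, so free-riding is indeed the best response regardless of what the others do.

3.44 gold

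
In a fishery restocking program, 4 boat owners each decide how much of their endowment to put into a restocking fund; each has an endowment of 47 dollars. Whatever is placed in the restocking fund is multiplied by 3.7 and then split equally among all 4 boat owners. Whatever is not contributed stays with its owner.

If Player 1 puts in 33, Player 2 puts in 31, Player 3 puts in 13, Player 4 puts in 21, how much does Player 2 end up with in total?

106.65 dollars

Total contributed: 33 + 31 + 13 + 21 = 98.
Each receives 3.7 × 98 / 4 = 90.65 from the restocking fund.
Player 2 keeps 47 − 31 = 16, so Player 2's payoff is 16 + 90.65 = 106.65.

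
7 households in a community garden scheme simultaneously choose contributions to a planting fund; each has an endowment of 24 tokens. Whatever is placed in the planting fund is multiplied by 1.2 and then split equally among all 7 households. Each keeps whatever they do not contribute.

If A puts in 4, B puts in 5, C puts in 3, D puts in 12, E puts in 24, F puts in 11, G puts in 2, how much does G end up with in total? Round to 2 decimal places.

Total contributed: 4 + 5 + 3 + 12 + 24 + 11 + 2 = 61.
Each receives 1.2 × 61 / 7 = 10.46 from the planting fund.
G keeps 24 − 2 = 22, so G's payoff is 22 + 10.46 = 32.46.

32.46 tokens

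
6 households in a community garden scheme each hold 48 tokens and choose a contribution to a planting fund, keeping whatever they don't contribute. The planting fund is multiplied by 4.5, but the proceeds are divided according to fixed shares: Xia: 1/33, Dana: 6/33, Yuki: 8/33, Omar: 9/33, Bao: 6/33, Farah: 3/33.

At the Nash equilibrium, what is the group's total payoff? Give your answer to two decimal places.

Player j's private return per contributed unit is 4.5 × (j's share). Contributing is weakly dominant for j when that share is at least 1/4.5 = 0.2222, and contributing 0 is dominant otherwise.
The shares above 0.2222 belong to Yuki and Omar, contributing 48 each; the remaining 4 contribute 0. Total contributed: 96.
The planting fund pays out 4.5 × 96 = 432.00 in total (split across the unequal shares, but the aggregate is all that matters for the group sum).
The 4 free-riders keep 48 each, adding 192. Group total = 192 + 432.00 = 624.00.

624.00 tokens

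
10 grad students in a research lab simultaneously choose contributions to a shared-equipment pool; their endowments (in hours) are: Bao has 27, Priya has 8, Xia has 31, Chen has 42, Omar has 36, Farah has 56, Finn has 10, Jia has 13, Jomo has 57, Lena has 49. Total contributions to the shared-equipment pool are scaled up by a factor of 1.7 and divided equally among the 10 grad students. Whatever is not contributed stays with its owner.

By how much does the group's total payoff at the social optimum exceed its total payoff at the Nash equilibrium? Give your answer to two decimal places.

The private return per contributed unit is 1.7/10 = 0.1700 < 1 for every player regardless of endowment, so the Nash equilibrium is zero contribution and the group total is Σ E_j = 27 + 8 + 31 + 42 + 36 + 56 + 10 + 13 + 57 + 49 = 329.
Each contributed unit returns 1.700 to the group, so the social optimum is full contribution by everyone: group total = 1.700 × 329 = 559.30.
Efficiency loss = (1.700 − 1) × 329 = 230.30.

230.30 hours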